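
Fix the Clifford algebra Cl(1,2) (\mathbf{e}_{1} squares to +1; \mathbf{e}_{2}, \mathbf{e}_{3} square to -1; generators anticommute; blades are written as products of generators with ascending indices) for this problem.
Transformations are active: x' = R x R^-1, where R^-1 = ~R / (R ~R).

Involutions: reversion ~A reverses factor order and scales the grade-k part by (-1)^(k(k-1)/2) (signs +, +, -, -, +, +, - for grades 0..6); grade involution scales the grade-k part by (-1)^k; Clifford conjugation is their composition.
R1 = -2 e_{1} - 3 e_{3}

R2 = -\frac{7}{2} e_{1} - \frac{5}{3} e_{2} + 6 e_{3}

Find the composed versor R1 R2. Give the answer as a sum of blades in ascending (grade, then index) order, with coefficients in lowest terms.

Distribute over the terms of R1 (each basis-blade product reordered to ascending indices, repeated generators contracted through their squares):
(-2 e_{1}) R2 = 7 + \frac{10}{3} e_{1} e_{2} - 12 e_{1} e_{3}
(-3 e_{3}) R2 = 18 - \frac{21}{2} e_{1} e_{3} - 5 e_{2} e_{3}
Summing the partial products and collecting blades:
Answer: 25 + \frac{10}{3} e_{1} e_{2} - \frac{45}{2} e_{1} e_{3} - 5 e_{2} e_{3}


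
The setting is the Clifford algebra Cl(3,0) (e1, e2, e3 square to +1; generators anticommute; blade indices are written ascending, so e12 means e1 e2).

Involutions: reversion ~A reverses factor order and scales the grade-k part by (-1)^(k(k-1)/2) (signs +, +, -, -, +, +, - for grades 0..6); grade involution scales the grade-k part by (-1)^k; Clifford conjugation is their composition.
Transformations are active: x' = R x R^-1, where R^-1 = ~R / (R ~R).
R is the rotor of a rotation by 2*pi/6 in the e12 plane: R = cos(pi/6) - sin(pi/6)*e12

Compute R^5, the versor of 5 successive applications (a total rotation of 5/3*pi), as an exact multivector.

Because a rotor carries half the rotation angle, composing 5 copies of this e12-plane rotor multiplies the phase: 5*(pi/6) = 5*pi/6, hence R^5 = cos(5*pi/6) - sin(5*pi/6)*e12.
cos(5*pi/6) = -sqrt(3)/2 and sin(5*pi/6) = 1/2, so R^5 = -sqrt(3)/2 - 1/2*e12. The net rotation is 5/3*pi; the rotor keeps the half-angle phase exactly.
Answer: -sqrt(3)/2 - 1/2*e12


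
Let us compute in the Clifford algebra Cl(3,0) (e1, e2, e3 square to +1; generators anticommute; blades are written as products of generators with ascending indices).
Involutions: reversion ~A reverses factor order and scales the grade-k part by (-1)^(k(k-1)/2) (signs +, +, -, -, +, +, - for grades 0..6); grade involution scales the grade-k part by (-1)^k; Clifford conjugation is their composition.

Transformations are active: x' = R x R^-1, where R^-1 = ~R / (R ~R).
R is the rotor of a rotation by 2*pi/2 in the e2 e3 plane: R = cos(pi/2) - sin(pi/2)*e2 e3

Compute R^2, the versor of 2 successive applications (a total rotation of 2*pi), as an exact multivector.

The rotor phase is half the rotation angle and phases add under composition, so 2 steps in the e2 e3 plane accumulate phase 2*(pi/2) = pi: R^2 = cos(pi) - sin(pi)*e2 e3.
cos(pi) = -1 and sin(pi) = 0, so R^2 = -1. The total rotation 2*pi is 1 full turn, so every vector returns to itself, yet the rotor is -1, on the OTHER sheet of the double cover (an odd number of 2*pi turns).
Answer: -1


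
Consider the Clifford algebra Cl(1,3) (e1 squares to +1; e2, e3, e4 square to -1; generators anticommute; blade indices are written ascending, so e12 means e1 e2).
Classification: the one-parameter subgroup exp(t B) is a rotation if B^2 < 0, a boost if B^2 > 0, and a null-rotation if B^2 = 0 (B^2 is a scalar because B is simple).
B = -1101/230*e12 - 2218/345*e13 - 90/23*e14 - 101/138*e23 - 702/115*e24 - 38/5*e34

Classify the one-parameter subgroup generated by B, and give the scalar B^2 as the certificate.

B^2 term by term: the squares give (-1101/230)^2*(e12)^2 + (-2218/345)^2*(e13)^2 + (-90/23)^2*(e14)^2 + (-101/138)^2*(e23)^2 + (-702/115)^2*(e24)^2 + (-38/5)^2*(e34)^2 = 1212201/52900*(+1) + 4919524/119025*(+1) + 8100/529*(+1) + 10201/19044*(-1) + 492804/13225*(-1) + 1444/25*(-1) = -16 (each basis 2-blade squares to minus the product of its generators' squares); cross terms between blades sharing an index anticommute and cancel; the commuting (index-disjoint) pairs give grade-4 terms 2*c*c'*(blade product), which cancel blade by blade — e1234: 41838/575 - 1038024/13225 + 3030/529 = 0 — confirming B is simple. So B^2 = -16.
Answer: rotation, certificate B^2 = -16. B^2 = -16 is basis-independent, so its sign is the whole story.


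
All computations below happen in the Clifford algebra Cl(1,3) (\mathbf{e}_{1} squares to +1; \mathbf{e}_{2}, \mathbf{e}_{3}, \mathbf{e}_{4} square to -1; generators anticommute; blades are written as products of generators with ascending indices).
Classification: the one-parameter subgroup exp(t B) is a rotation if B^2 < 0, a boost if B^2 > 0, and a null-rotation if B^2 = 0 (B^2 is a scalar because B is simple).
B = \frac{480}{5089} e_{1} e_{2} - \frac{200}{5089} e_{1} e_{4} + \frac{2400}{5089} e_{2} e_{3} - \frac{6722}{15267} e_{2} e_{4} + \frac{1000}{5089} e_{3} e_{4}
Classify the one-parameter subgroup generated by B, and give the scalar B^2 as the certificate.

B^2 term by term: the squares give (\frac{480}{5089})^2*(e_{1} e_{2})^2 + (-\frac{200}{5089})^2*(e_{1} e_{4})^2 + (\frac{2400}{5089})^2*(e_{2} e_{3})^2 + (-\frac{6722}{15267})^2*(e_{2} e_{4})^2 + (\frac{1000}{5089})^2*(e_{3} e_{4})^2 = \frac{230400}{25897921}*(+1) + \frac{40000}{25897921}*(+1) + \frac{5760000}{25897921}*(-1) + \frac{45185284}{233081289}*(-1) + \frac{1000000}{25897921}*(-1) = -\frac{4}{9} (each basis 2-blade squares to minus the product of its generators' squares); cross terms between blades sharing an index anticommute and cancel; the commuting (index-disjoint) pairs give grade-4 terms 2*c*c'*(blade product), which cancel blade by blade — e_{1} e_{2} e_{3} e_{4}: \frac{960000}{25897921} - \frac{960000}{25897921} = 0 — confirming B is simple. So B^2 = -\frac{4}{9}.
Answer: rotation, certificate B^2 = -\frac{4}{9}. Because -\frac{4}{9} is invariant under every versor sandwich, the classification follows from its sign alone.


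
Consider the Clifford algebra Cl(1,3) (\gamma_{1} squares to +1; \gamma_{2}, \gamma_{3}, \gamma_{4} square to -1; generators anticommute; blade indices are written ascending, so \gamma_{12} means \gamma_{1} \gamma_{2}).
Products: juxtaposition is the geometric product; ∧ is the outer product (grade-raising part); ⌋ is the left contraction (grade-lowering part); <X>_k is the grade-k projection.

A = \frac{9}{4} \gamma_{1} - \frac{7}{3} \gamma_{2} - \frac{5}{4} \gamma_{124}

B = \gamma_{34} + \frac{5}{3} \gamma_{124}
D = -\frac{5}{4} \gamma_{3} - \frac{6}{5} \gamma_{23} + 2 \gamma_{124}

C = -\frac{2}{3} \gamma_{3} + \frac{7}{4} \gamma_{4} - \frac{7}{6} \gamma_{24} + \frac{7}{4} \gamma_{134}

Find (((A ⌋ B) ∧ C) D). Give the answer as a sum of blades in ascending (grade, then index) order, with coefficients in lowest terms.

step 1: \frac{25}{12} - \frac{35}{9} \gamma_{14} + \frac{15}{4} \gamma_{24}
step 2: -\frac{25}{18} \gamma_{3} + \frac{175}{48} \gamma_{4} - \frac{175}{72} \gamma_{24} + \frac{455}{432} \gamma_{134} + \frac{5}{2} \gamma_{234}
step 3: -\frac{125}{72} + \frac{175}{36} \gamma_{1} + \frac{5}{3} \gamma_{2} + 3 \gamma_{4} - \frac{175}{24} \gamma_{12} - 5 \gamma_{13} - \frac{2275}{1728} \gamma_{14} - \frac{455}{216} \gamma_{23} - \frac{25}{8} \gamma_{24} + \frac{105}{64} \gamma_{34} - \frac{91}{72} \gamma_{124} - \frac{2135}{288} \gamma_{234} - \frac{25}{9} \gamma_{1234}
Answer: -\frac{125}{72} + \frac{175}{36} \gamma_{1} + \frac{5}{3} \gamma_{2} + 3 \gamma_{4} - \frac{175}{24} \gamma_{12} - 5 \gamma_{13} - \frac{2275}{1728} \gamma_{14} - \frac{455}{216} \gamma_{23} - \frac{25}{8} \gamma_{24} + \frac{105}{64} \gamma_{34} - \frac{91}{72} \gamma_{124} - \frac{2135}{288} \gamma_{234} - \frac{25}{9} \gamma_{1234}


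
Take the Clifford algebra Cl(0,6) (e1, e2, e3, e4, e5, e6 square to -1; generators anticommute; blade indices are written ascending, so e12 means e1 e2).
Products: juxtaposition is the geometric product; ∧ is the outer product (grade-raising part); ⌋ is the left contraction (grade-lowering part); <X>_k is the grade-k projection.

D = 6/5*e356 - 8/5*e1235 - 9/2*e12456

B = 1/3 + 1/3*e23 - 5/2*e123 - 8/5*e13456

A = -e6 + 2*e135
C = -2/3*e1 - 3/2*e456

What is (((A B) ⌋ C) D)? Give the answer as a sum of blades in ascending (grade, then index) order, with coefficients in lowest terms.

step 1: -1/3*e6 + 5*e25 + 16/5*e46 + 2/3*e125 + 2/3*e135 - 1/3*e236 - 5/2*e1236 - 8/5*e1345
step 2: -24/5*e5 - 1/2*e45
step 3: -144/25*e36 + 192/25*e123 - 9/4*e126 + 3/5*e346 - 4/5*e1234 + 108/5*e1246
Answer: -144/25*e36 + 192/25*e123 - 9/4*e126 + 3/5*e346 - 4/5*e1234 + 108/5*e1246


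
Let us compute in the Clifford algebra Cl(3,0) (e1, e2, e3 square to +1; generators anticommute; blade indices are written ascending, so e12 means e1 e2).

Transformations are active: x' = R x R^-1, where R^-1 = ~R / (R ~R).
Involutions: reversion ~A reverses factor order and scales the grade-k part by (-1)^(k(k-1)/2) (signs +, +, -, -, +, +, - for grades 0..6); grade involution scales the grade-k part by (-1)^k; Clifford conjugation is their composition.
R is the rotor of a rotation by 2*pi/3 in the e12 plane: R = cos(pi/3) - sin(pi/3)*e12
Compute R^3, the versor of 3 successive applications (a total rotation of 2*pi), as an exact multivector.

Half-angle bookkeeping: 3 applications in e12 add up to rotor phase 3*pi/3 = pi, so R^3 = cos(pi) - sin(pi)*e12.
cos(pi) = -1 and sin(pi) = 0, so R^3 = -1. The total rotation 2*pi is 1 full turn, so every vector returns to itself, yet the rotor is -1, on the OTHER sheet of the double cover (an odd number of 2*pi turns).
Answer: -1


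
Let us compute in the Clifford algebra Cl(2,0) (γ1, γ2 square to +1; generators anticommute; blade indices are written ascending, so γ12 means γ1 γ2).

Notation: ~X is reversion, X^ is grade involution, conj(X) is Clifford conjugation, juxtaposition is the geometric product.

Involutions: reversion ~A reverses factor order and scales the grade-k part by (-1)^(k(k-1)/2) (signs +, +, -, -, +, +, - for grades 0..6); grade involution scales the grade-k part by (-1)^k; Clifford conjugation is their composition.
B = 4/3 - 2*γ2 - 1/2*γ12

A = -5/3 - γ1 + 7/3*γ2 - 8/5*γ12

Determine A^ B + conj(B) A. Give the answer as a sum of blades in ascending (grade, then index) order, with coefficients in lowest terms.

first term: 74/45 + 101/30*γ1 - 5/18*γ2 - 33/10*γ12
second term: 146/45 + 91/30*γ1 + 5/18*γ2 - 29/30*γ12
Answer: 44/9 + 32/5*γ1 - 64/15*γ12


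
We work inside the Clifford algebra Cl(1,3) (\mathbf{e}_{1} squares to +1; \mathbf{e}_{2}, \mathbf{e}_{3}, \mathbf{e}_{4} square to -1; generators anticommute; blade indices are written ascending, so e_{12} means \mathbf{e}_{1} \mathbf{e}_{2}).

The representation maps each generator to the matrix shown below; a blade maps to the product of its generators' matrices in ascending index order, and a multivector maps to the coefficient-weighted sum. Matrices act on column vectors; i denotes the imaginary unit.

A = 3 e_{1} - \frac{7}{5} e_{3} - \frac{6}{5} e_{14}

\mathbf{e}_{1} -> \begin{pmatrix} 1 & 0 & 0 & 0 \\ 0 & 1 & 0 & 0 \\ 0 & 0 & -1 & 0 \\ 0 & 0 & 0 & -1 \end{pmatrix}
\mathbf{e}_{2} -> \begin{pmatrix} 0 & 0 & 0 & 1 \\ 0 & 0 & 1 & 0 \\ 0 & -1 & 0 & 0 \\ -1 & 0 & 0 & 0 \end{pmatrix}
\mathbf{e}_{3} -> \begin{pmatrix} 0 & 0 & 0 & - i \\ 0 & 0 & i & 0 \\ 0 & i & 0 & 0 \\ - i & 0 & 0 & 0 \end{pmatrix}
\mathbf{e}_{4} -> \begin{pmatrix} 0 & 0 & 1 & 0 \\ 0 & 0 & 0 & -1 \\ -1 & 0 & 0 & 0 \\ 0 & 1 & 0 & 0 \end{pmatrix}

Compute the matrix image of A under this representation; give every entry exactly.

Bivector images (products of the table entries): rho(e_{14}) = rho(\mathbf{e}_{1})rho(\mathbf{e}_{4}) = \begin{pmatrix} 0 & 0 & 1 & 0 \\ 0 & 0 & 0 & -1 \\ 1 & 0 & 0 & 0 \\ 0 & -1 & 0 & 0 \end{pmatrix}.
M = (3)*rho(e_{1}) + (-\frac{7}{5})*rho(e_{3}) + (-\frac{6}{5})*rho(e_{14}), summed entrywise:
Answer: \begin{pmatrix} 3 & 0 & - \frac{6}{5} & \frac{7 i}{5} \\ 0 & 3 & - \frac{7 i}{5} & \frac{6}{5} \\ - \frac{6}{5} & - \frac{7 i}{5} & -3 & 0 \\ \frac{7 i}{5} & \frac{6}{5} & 0 & -3 \end{pmatrix}


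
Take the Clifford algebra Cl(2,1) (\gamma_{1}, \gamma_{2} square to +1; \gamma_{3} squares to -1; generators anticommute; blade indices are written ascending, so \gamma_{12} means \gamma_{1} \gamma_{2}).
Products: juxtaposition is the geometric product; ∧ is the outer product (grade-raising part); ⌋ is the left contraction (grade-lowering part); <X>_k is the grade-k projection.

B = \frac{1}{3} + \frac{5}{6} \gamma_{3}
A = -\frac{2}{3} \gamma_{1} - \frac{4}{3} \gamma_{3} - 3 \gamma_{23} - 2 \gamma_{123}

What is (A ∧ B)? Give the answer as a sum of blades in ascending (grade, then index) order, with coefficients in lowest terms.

step 1: -\frac{2}{9} \gamma_{1} - \frac{4}{9} \gamma_{3} - \frac{5}{9} \gamma_{13} - \gamma_{23} - \frac{2}{3} \gamma_{123}
Answer: -\frac{2}{9} \gamma_{1} - \frac{4}{9} \gamma_{3} - \frac{5}{9} \gamma_{13} - \gamma_{23} - \frac{2}{3} \gamma_{123}


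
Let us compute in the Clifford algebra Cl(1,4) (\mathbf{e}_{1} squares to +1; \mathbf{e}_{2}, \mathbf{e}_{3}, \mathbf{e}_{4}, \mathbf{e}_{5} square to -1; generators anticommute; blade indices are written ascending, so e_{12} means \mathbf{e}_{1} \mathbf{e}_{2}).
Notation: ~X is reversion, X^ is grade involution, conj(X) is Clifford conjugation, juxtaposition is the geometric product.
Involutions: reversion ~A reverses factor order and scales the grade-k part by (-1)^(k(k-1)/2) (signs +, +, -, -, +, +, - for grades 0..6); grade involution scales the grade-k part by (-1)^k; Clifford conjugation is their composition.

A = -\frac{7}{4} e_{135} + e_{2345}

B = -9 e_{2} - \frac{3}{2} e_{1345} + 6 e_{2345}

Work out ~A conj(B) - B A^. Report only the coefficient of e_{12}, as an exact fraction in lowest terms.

first term: 6 - \frac{21}{8} e_{4} - \frac{3}{2} e_{12} + \frac{21}{2} e_{124} + 9 e_{345} + \frac{63}{4} e_{1235}
second term: 6 + \frac{21}{8} e_{4} + \frac{3}{2} e_{12} + \frac{21}{2} e_{124} + 9 e_{345} + \frac{63}{4} e_{1235}
Answer: -3


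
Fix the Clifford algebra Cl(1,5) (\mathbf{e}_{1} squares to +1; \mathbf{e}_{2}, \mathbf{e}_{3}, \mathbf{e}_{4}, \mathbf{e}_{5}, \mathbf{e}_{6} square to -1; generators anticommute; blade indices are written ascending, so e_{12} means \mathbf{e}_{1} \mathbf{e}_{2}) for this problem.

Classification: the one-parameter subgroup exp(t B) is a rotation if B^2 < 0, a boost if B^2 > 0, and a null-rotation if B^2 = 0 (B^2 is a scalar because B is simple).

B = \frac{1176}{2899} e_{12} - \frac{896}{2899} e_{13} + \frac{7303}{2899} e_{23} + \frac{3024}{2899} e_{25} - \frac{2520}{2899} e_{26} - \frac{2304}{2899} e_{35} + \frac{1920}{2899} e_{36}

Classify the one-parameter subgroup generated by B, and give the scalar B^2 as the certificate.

B^2 term by term: the squares give (\frac{1176}{2899})^2*(e_{12})^2 + (-\frac{896}{2899})^2*(e_{13})^2 + (\frac{7303}{2899})^2*(e_{23})^2 + (\frac{3024}{2899})^2*(e_{25})^2 + (-\frac{2520}{2899})^2*(e_{26})^2 + (-\frac{2304}{2899})^2*(e_{35})^2 + (\frac{1920}{2899})^2*(e_{36})^2 = \frac{1382976}{8404201}*(+1) + \frac{802816}{8404201}*(+1) + \frac{53333809}{8404201}*(-1) + \frac{9144576}{8404201}*(-1) + \frac{6350400}{8404201}*(-1) + \frac{5308416}{8404201}*(-1) + \frac{3686400}{8404201}*(-1) = -9 (each basis 2-blade squares to minus the product of its generators' squares); cross terms between blades sharing an index anticommute and cancel; the commuting (index-disjoint) pairs give grade-4 terms 2*c*c'*(blade product), which cancel blade by blade — e_{1235}: -\frac{5419008}{8404201} + \frac{5419008}{8404201} = 0; e_{1236}: \frac{4515840}{8404201} - \frac{4515840}{8404201} = 0; e_{2356}: -\frac{11612160}{8404201} + \frac{11612160}{8404201} = 0 — confirming B is simple. So B^2 = -9.
Answer: rotation, certificate B^2 = -9. The invariant at work: B^2 = -9 is unchanged by conjugation, hence its sign classifies the subgroup whatever basis B is written in.


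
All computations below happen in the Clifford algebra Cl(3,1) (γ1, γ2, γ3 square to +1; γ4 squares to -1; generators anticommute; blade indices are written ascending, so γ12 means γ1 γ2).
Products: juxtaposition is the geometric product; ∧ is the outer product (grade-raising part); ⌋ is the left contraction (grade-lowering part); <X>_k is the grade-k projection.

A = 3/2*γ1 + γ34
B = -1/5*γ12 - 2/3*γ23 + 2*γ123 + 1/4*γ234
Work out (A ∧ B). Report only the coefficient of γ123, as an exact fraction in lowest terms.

step 1: -γ123 + 7/40*γ1234
Answer: -1


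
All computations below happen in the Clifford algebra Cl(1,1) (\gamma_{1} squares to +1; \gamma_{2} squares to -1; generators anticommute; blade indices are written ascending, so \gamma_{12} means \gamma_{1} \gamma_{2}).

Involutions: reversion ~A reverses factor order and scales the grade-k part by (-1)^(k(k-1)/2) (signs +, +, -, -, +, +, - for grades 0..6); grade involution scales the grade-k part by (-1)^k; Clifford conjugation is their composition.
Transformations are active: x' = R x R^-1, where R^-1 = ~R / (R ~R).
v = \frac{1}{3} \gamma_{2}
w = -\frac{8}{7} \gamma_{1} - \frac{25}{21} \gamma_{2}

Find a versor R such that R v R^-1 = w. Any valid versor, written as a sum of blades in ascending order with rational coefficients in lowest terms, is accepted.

R = v + w = -\frac{8}{7} \gamma_{1} - \frac{6}{7} \gamma_{2} works: the equal norms (-\frac{1}{9}) guarantee its sandwich swaps v into w.
Answer: -\frac{8}{7} \gamma_{1} - \frac{6}{7} \gamma_{2}


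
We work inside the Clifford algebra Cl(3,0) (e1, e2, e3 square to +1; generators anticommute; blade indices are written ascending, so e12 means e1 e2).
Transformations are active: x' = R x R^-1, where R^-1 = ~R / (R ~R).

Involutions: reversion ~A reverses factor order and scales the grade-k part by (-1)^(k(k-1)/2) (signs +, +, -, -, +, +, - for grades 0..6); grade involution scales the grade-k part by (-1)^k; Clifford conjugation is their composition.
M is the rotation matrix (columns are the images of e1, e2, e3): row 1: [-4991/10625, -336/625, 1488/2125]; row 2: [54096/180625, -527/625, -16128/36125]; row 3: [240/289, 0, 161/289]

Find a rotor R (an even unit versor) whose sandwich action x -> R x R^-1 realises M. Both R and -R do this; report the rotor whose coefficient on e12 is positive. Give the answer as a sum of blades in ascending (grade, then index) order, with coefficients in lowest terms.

Method: write R = a + b12*e12 + b13*e13 + b23*e23 with a^2 + b12^2 + b13^2 + b23^2 = 1 (so R^-1 = ~R). Expanding the columns R e_j ~R gives tr M = 4a^2 - 1 and, from the antisymmetric part, M21 - M12 = -4a*b12, M13 - M31 = 4a*b13, M32 - M23 = -4a*b23.
Here tr M = -5461/7225, so a^2 = (1 + tr M)/4 = 441/7225 and a = ±21/85. Taking a = 21/85: M21 - M12 = 6048/7225, M13 - M31 = -4704/36125, M32 - M23 = 16128/36125, giving b12 = -72/85, b13 = -56/425, b23 = -192/425, i.e. R = 21/85 - 72/85*e12 - 56/425*e13 - 192/425*e23.
Its e12 coefficient is negative, so report the other preimage -R.
Answer: -21/85 + 72/85*e12 + 56/425*e13 + 192/425*e23. Key observation: the double cover Spin(3) -> SO(3) sends R and -R to the same matrix (trace -5461/7225 here), so the stated sign of the e12 coefficient is what selects one sheet.


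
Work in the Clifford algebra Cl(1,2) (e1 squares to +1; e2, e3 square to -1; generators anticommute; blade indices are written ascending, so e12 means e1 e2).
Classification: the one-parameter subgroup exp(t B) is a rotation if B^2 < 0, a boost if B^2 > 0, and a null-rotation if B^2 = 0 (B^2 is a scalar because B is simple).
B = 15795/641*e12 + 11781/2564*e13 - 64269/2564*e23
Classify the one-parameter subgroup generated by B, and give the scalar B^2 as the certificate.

B^2 term by term: the squares give (15795/641)^2*(e12)^2 + (11781/2564)^2*(e13)^2 + (-64269/2564)^2*(e23)^2 = 249482025/410881*(+1) + 138791961/6574096*(+1) + 4130504361/6574096*(-1) = 0 (each basis 2-blade squares to minus the product of its generators' squares); cross terms between blades sharing an index anticommute and cancel. So B^2 = 0.
Answer: null-rotation, certificate B^2 = 0. Certificate logic: 0 is a conjugation-invariant scalar, so its sign fixes rotation versus boost versus null-rotation outright.


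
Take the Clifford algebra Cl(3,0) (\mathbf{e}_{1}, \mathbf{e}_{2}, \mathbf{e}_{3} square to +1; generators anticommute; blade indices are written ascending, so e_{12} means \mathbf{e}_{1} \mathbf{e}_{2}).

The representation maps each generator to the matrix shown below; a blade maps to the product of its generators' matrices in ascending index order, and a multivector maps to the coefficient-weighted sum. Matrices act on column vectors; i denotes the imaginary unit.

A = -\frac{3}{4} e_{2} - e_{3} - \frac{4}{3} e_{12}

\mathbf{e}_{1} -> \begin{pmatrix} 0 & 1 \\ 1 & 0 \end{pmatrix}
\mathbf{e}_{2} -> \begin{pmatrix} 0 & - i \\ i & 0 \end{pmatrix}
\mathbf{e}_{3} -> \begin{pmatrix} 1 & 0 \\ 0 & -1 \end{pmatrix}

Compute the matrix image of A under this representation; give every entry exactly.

Bivector images (products of the table entries): rho(e_{12}) = rho(\mathbf{e}_{1})rho(\mathbf{e}_{2}) = \begin{pmatrix} i & 0 \\ 0 & - i \end{pmatrix}.
M = (-\frac{3}{4})*rho(e_{2}) + (-1)*rho(e_{3}) + (-\frac{4}{3})*rho(e_{12}), summed entrywise:
Answer: \begin{pmatrix} -1 - \frac{4 i}{3} & \frac{3 i}{4} \\ - \frac{3 i}{4} & 1 + \frac{4 i}{3} \end{pmatrix}


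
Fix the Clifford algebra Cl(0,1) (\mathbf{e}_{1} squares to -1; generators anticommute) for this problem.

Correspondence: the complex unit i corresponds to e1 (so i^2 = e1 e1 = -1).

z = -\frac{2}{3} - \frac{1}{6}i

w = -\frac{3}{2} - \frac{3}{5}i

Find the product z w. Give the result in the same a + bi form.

In blades: z = -\frac{2}{3} - \frac{1}{6} e_{1}, w = -\frac{3}{2} - \frac{3}{5} e_{1}.
Distribute z over w term by term (generator squares from the signature, products reordered to ascending indices): (-\frac{2}{3})*w = 1 + \frac{2}{5} e_{1}; (-\frac{1}{6} e_{1})*w = -\frac{1}{10} + \frac{1}{4} e_{1}.
Sum: \frac{9}{10} + \frac{13}{20} e_{1}; translating back through the correspondence:
Answer: \frac{9}{10} + \frac{13}{20}i


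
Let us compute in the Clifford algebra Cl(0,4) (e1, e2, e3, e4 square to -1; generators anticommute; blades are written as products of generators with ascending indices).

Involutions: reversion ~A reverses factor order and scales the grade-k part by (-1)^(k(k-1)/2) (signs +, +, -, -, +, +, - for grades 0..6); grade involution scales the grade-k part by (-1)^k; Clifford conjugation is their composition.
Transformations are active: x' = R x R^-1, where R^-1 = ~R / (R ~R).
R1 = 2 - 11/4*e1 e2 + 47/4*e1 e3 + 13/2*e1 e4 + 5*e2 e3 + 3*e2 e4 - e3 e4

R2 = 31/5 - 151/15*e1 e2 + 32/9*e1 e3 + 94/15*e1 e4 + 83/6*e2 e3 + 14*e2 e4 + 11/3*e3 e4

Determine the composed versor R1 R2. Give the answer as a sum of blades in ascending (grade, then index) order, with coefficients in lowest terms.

Distribute over the grade parts of R1 (each basis-blade product reordered to ascending indices, repeated generators contracted through their squares):
<R1>_0 (= 2) R2 = 62/5 - 302/15*e1 e2 + 64/9*e1 e3 + 188/15*e1 e4 + 83/3*e2 e3 + 28*e2 e4 + 22/3*e3 e4
<R1>_2 (= -11/4*e1 e2 + 47/4*e1 e3 + 13/2*e1 e4 + 5*e2 e3 + 3*e2 e4 - e3 e4) R2 = -7837/36 + 71969/360*e1 e2 + 10879/120*e1 e3 + 353/180*e1 e4 + 29611/180*e2 e3 + 1039/30*e2 e4 + 3277/45*e3 e4 - 809/15*e1 e2 e3 e4
Summing the partial products and collecting blades:
Answer: -36953/180 + 64721/360*e1 e2 + 35197/360*e1 e3 + 2609/180*e1 e4 + 34591/180*e2 e3 + 1879/30*e2 e4 + 3607/45*e3 e4 - 809/15*e1 e2 e3 e4


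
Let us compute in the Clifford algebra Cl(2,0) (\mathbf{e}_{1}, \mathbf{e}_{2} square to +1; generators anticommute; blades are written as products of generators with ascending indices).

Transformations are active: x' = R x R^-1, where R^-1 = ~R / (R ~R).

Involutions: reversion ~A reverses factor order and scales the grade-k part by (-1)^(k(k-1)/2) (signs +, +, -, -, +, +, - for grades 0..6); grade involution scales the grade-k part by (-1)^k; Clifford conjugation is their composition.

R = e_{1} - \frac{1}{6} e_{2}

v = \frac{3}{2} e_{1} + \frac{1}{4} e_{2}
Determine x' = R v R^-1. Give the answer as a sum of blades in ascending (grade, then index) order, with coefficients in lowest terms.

~R = e_{1} - \frac{1}{6} e_{2}, and R ~R = \frac{37}{36}, so R^-1 = ~R / (\frac{37}{36}).
R v = \frac{35}{24} + \frac{1}{2} e_{1} e_{2}
Answer: \frac{99}{74} e_{1} - \frac{107}{148} e_{2}


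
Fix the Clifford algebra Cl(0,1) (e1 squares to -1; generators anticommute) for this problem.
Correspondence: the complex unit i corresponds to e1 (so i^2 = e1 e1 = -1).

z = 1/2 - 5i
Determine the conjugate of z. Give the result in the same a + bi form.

In blades: z = 1/2 - 5*e1.
Conjugation here is Clifford conjugation: the scalar is fixed and the grade-1 and grade-2 blades all flip sign, giving 1/2 + 5*e1; translating back:
Answer: 1/2 + 5i


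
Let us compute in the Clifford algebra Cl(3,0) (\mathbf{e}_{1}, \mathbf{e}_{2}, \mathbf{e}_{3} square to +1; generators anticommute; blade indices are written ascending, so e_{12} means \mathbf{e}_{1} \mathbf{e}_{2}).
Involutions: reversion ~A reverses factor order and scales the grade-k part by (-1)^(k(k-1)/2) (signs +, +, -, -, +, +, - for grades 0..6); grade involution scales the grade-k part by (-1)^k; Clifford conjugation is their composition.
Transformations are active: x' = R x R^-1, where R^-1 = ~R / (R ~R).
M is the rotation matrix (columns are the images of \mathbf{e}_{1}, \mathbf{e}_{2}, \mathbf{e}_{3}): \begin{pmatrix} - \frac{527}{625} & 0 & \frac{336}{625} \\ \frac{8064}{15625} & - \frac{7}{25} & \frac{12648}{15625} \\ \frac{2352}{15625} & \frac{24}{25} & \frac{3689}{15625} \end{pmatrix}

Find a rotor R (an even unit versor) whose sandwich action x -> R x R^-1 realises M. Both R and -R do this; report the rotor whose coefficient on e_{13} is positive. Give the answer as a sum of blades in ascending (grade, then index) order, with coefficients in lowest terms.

Method: write R = a + b12*e_{12} + b13*e_{13} + b23*e_{23} with a^2 + b12^2 + b13^2 + b23^2 = 1 (so R^-1 = ~R). Expanding the columns R e_j ~R gives tr M = 4a^2 - 1 and, from the antisymmetric part, M21 - M12 = -4a*b12, M13 - M31 = 4a*b13, M32 - M23 = -4a*b23.
Here tr M = -\frac{13861}{15625}, so a^2 = (1 + tr M)/4 = \frac{441}{15625} and a = ±\frac{21}{125}. Taking a = \frac{21}{125}: M21 - M12 = \frac{8064}{15625}, M13 - M31 = \frac{6048}{15625}, M32 - M23 = \frac{2352}{15625}, giving b12 = -\frac{96}{125}, b13 = \frac{72}{125}, b23 = -\frac{28}{125}, i.e. R = \frac{21}{125} - \frac{96}{125} e_{12} + \frac{72}{125} e_{13} - \frac{28}{125} e_{23}.
Its e_{13} coefficient is already positive.
Answer: \frac{21}{125} - \frac{96}{125} e_{12} + \frac{72}{125} e_{13} - \frac{28}{125} e_{23}. Key observation: the double cover Spin(3) -> SO(3) sends R and -R to the same matrix (trace -\frac{13861}{15625} here), so the stated sign of the e_{13} coefficient is what selects one sheet.


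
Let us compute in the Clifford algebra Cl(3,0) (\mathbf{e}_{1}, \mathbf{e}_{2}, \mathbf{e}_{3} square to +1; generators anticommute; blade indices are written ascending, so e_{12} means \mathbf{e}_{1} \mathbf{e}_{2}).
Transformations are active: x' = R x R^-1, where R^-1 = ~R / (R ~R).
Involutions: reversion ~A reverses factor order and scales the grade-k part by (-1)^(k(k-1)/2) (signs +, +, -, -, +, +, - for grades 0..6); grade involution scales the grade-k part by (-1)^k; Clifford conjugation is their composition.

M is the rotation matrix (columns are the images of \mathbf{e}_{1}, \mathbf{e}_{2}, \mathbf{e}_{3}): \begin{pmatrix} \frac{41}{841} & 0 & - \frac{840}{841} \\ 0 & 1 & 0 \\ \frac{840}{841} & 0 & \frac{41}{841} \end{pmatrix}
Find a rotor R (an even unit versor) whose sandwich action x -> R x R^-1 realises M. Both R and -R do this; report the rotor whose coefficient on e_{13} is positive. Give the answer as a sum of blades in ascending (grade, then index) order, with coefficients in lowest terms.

Method: write R = a + b12*e_{12} + b13*e_{13} + b23*e_{23} with a^2 + b12^2 + b13^2 + b23^2 = 1 (so R^-1 = ~R). Expanding the columns R e_j ~R gives tr M = 4a^2 - 1 and, from the antisymmetric part, M21 - M12 = -4a*b12, M13 - M31 = 4a*b13, M32 - M23 = -4a*b23.
Here tr M = \frac{923}{841}, so a^2 = (1 + tr M)/4 = \frac{441}{841} and a = ±\frac{21}{29}. Taking a = \frac{21}{29}: M21 - M12 = 0, M13 - M31 = -\frac{1680}{841}, M32 - M23 = 0, giving b12 = 0, b13 = -\frac{20}{29}, b23 = 0, i.e. R = \frac{21}{29} - \frac{20}{29} e_{13}.
Its e_{13} coefficient is negative, so report the other preimage -R.
Answer: -\frac{21}{29} + \frac{20}{29} e_{13}. Sheet selection: the two-to-one cover makes ±R indistinguishable at the matrix level (trace \frac{923}{841}), so uniqueness comes from the required sign on e_{13}.


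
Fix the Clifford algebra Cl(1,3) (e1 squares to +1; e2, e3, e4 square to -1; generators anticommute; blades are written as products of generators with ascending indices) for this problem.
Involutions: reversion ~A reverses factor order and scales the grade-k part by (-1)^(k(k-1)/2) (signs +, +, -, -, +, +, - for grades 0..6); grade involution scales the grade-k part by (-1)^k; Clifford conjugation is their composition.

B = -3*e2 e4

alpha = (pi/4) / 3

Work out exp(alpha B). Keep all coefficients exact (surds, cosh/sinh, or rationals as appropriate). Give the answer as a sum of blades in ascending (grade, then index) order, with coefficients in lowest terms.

B^2 = (-3)^2*(e2 e4)^2 = 9*(-1) = -9 (a basis 2-blade squares to minus the product of its generators' squares).
B^2 = -9 — circular case — the even/odd split gives cos and sin: l = 3, alpha*l = pi/4, so exp(alpha B) = cos(pi/4) + (sin(pi/4)/3)*B = sqrt(2)/2 + (sqrt(2)/6)*B.
Answer: sqrt(2)/2 - sqrt(2)/2*e2 e4


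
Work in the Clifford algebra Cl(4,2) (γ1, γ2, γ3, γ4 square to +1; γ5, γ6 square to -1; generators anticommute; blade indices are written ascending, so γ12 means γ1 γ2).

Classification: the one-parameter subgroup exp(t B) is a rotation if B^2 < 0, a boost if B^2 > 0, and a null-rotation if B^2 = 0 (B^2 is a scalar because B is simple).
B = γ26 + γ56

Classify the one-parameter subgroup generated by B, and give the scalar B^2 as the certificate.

B^2 term by term: the squares give (1)^2*(γ26)^2 + (1)^2*(γ56)^2 = 1*(+1) + 1*(-1) = 0 (each basis 2-blade squares to minus the product of its generators' squares); cross terms between blades sharing an index anticommute and cancel. So B^2 = 0.
Answer: null-rotation, certificate B^2 = 0. Check the certificate: B^2 = 0, and that sign is decisive whatever form B takes.


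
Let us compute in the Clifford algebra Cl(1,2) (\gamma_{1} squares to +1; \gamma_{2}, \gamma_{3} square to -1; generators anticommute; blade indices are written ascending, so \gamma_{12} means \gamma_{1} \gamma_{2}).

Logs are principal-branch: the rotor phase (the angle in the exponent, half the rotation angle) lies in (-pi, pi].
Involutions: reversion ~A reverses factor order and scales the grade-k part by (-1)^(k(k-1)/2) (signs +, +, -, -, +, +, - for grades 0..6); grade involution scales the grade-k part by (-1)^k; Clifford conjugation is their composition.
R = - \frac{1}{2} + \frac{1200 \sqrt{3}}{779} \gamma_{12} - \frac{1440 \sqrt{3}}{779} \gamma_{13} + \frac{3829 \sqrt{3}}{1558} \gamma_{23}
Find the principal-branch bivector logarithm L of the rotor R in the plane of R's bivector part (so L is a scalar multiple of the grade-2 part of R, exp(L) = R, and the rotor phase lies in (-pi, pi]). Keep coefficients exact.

The scalar part of R is - \frac{1}{2}, which pins the rotor phase on the principal branch; dividing the bivector part by the sine of that phase recovers the unit plane, and L is the phase times that plane.
Concretely: cos(phase) = - \frac{1}{2} gives phase = ±\frac{2 \pi}{3}, and since phase/sin(phase) is even the sign is immaterial: L = (phase/sin(phase)) * <R>_2 = (\frac{4 \sqrt{3} \pi}{9}) * <R>_2.
Answer: \frac{1600 \pi}{779} \gamma_{12} - \frac{1920 \pi}{779} \gamma_{13} + \frac{7658 \pi}{2337} \gamma_{23}


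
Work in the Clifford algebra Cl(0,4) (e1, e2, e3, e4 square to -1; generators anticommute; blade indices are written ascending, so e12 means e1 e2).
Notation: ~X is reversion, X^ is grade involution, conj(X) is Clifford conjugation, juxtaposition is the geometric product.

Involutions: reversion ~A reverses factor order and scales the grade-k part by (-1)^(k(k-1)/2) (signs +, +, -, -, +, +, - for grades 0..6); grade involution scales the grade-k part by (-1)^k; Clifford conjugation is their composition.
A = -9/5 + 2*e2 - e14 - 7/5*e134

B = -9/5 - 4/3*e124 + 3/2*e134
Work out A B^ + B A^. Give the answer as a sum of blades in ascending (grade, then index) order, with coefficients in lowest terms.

first term: 267/50 - 74/15*e2 + 3/2*e3 + 67/15*e14 - 28/15*e23 - 12/5*e124 + 261/50*e134 + 3*e1234
second term: 267/50 + 74/15*e2 - 3/2*e3 + 67/15*e14 + 28/15*e23 + 12/5*e124 - 261/50*e134 - 3*e1234
Answer: 267/25 + 134/15*e14


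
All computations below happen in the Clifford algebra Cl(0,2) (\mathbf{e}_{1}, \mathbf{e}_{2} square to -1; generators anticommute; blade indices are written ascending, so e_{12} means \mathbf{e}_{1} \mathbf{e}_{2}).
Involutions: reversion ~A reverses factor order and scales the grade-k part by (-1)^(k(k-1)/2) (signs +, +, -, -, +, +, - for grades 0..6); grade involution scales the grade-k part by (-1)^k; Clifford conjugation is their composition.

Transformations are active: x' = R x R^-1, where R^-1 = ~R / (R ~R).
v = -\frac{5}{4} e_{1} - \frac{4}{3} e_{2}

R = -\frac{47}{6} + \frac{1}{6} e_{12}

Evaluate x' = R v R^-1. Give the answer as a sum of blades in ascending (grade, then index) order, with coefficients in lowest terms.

~R = -\frac{47}{6} - \frac{1}{6} e_{12}, and R ~R = \frac{1105}{18}, so R^-1 = ~R / (\frac{1105}{18}).
R v = \frac{721}{72} e_{1} + \frac{737}{72} e_{2}
Answer: -\frac{4328}{3315} e_{1} - \frac{5653}{4420} e_{2}


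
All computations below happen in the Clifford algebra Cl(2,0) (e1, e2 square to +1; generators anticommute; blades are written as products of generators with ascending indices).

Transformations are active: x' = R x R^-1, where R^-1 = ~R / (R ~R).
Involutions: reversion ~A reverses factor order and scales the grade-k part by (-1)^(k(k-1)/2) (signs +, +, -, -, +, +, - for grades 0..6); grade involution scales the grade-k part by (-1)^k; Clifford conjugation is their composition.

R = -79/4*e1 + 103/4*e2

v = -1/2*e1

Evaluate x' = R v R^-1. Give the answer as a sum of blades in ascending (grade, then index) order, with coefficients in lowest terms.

~R = -79/4*e1 + 103/4*e2, and R ~R = 8425/8, so R^-1 = ~R / (8425/8).
R v = 79/8 + 103/8*e1 e2
Answer: 1092/8425*e1 + 8137/16850*e2


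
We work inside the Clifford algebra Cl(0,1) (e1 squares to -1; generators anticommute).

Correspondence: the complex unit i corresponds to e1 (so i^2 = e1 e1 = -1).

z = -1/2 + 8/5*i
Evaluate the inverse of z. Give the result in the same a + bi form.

In blades: z = -1/2 + 8/5*e1.
With qbar = -1/2 - 8/5*e1 (scalar fixed, mapped units negated), z qbar = 281/100 (the sum of squared coefficients), so z^-1 = qbar / (281/100) = -50/281 - 160/281*e1; translating back:
Answer: -50/281 - 160/281*i


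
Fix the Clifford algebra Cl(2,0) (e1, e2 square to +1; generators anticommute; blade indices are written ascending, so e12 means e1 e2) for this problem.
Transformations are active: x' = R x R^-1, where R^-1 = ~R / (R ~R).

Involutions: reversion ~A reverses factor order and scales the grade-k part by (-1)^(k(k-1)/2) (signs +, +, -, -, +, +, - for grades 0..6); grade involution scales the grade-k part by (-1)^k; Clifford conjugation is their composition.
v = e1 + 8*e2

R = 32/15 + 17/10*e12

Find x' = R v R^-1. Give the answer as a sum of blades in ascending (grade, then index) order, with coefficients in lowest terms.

~R = 32/15 - 17/10*e12, and R ~R = 6697/900, so R^-1 = ~R / (6697/900).
R v = 236/15*e1 + 461/30*e2
Answer: 53719/6697*e1 + 5432/6697*e2


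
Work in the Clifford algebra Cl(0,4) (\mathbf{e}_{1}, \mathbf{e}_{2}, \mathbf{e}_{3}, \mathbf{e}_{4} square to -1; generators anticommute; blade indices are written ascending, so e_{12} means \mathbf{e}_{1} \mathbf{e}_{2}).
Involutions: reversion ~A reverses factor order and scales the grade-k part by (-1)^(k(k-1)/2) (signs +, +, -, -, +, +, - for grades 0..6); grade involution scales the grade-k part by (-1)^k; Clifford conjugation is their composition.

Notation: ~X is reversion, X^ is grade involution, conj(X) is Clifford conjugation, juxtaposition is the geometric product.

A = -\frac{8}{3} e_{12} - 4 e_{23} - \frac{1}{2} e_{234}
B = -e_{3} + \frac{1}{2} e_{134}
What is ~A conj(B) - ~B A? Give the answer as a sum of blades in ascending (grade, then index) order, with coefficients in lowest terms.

first term: -4 e_{2} + \frac{1}{4} e_{12} + \frac{1}{2} e_{24} + \frac{8}{3} e_{123} - 2 e_{124} + \frac{4}{3} e_{234}
second term: 4 e_{2} - \frac{1}{4} e_{12} + \frac{1}{2} e_{24} + \frac{8}{3} e_{123} + 2 e_{124} - \frac{4}{3} e_{234}
Answer: -8 e_{2} + \frac{1}{2} e_{12} - 4 e_{124} + \frac{8}{3} e_{234}


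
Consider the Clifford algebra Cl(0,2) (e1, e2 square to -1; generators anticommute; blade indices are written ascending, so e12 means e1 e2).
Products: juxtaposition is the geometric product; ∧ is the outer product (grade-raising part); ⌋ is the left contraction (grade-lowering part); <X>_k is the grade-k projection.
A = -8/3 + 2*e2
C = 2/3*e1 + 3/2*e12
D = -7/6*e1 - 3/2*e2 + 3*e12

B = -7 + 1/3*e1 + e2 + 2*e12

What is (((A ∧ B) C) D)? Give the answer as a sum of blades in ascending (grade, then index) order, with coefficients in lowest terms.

step 1: 56/3 - 8/9*e1 - 50/3*e2 - 6*e12
step 2: 259/27 - 113/9*e1 - 8/3*e2 + 352/9*e12
step 3: -7343/54 + 6395/162*e1 - 1207/54*e2 + 89/2*e12
Answer: -7343/54 + 6395/162*e1 - 1207/54*e2 + 89/2*e12


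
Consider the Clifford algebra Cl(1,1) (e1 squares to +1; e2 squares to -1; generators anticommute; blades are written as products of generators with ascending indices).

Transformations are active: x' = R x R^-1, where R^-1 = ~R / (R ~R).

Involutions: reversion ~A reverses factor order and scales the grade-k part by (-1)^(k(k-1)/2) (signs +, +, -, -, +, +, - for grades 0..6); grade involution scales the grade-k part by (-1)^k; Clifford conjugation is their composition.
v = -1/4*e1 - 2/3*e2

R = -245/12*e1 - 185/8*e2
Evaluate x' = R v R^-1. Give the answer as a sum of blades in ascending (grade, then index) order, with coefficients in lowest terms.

~R = -245/12*e1 - 185/8*e2, and R ~R = -67925/576, so R^-1 = ~R / (-67925/576).
R v = -165/16 + 2255/288*e1 e2
Answer: -3281/988*e1 - 2503/741*e2


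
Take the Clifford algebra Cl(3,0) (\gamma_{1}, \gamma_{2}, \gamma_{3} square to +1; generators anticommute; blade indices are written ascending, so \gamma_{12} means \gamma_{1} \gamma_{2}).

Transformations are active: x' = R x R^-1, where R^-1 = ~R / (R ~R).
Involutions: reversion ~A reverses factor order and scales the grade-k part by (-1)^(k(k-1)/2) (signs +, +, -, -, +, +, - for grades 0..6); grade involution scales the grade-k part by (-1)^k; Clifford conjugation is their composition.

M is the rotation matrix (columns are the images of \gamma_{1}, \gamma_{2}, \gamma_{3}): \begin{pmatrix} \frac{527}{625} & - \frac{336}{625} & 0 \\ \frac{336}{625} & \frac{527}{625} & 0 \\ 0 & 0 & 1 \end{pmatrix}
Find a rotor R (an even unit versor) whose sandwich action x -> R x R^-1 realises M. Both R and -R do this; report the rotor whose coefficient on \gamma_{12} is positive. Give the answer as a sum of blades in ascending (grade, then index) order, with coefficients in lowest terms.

Method: write R = a + b12*\gamma_{12} + b13*\gamma_{13} + b23*\gamma_{23} with a^2 + b12^2 + b13^2 + b23^2 = 1 (so R^-1 = ~R). Expanding the columns R e_j ~R gives tr M = 4a^2 - 1 and, from the antisymmetric part, M21 - M12 = -4a*b12, M13 - M31 = 4a*b13, M32 - M23 = -4a*b23.
Here tr M = \frac{1679}{625}, so a^2 = (1 + tr M)/4 = \frac{576}{625} and a = ±\frac{24}{25}. Taking a = \frac{24}{25}: M21 - M12 = \frac{672}{625}, M13 - M31 = 0, M32 - M23 = 0, giving b12 = -\frac{7}{25}, b13 = 0, b23 = 0, i.e. R = \frac{24}{25} - \frac{7}{25} \gamma_{12}.
Its \gamma_{12} coefficient is negative, so report the other preimage -R.
Answer: -\frac{24}{25} + \frac{7}{25} \gamma_{12}. Key observation: the double cover Spin(3) -> SO(3) sends R and -R to the same matrix (trace \frac{1679}{625} here), so the stated sign of the \gamma_{12} coefficient is what selects one sheet.
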